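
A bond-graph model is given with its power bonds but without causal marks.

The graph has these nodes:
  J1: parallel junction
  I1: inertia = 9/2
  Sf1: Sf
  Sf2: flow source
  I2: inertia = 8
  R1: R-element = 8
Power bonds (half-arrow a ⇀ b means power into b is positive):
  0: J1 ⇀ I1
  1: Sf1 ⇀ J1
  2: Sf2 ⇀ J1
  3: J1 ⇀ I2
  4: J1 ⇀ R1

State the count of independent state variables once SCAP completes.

bond 1 stroke at Sf1  (Sf1 (Sf) sets flow on bond)
bond 2 stroke at Sf2  (Sf2 fixes flow; stroke at Sf2)
bond 0 stroke at I1  (I1 outputs flow p/I1)
bond 3 stroke at I2  (I2 outputs flow p/I2)
bond 4 stroke at J1  (J1 needs exactly one e-in)

2  (I1, I2 all integral)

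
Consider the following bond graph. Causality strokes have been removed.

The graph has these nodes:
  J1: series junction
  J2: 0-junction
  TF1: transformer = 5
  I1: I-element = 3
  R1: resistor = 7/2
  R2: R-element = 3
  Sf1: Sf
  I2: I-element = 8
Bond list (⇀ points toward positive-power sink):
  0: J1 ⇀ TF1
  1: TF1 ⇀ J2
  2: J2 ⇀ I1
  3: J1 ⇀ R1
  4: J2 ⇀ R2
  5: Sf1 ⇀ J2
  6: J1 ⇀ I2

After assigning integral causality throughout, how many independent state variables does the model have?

2  (I1, I2 all integral)

β5 →Sf1  (Sf1: flow source, stroke at near end)
β2 →I1  (I1 outputs flow p/I1)
β6 →I2  (prefer integral on I2)
β0 →J1  (J1 flow already set via bond 6)
β3 →J1  (common-f at J1 fixed by 6)
β1 →TF1  (TF1: transformer flips bond 0)
β4 →J2  (only one effort-in slot at J2)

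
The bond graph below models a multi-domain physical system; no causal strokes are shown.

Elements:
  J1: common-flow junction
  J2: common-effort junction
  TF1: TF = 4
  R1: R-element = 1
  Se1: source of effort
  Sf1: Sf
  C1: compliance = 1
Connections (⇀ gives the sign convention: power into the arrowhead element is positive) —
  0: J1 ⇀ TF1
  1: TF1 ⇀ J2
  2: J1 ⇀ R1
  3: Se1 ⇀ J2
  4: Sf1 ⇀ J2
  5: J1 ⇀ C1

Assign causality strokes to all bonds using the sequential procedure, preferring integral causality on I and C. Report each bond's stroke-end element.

β3 stroke at J2  (Se1 fixes effort; stroke away)
β4 stroke at Sf1  (source Sf1 imposes f)
β1 stroke at TF1  (J2 effort already set via bond 3)
β0 stroke at J1  (TF1 one-in-one-out from 1)
β5 stroke at J1  (C1 integral (e out))
β2 stroke at R1  (closing 1-jn rule on J1)

bond 0 →J1
bond 1 →TF1
bond 2 →R1
bond 3 →J2
bond 4 →Sf1
bond 5 →J1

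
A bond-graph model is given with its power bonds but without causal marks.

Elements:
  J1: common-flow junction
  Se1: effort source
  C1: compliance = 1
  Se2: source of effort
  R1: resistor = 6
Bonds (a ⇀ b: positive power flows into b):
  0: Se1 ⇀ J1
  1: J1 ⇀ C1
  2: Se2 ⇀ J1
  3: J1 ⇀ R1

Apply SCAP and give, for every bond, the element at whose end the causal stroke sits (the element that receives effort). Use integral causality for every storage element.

bond 0 →J1  (Se1 fixes effort; stroke away)
bond 2 →J1  (Se2 fixes effort; stroke away)
bond 1 →J1  (C1 integral (e out))
bond 3 →R1  (only one flow-in slot at J1)

β0 →J1
β1 →J1
β2 →J1
β3 →R1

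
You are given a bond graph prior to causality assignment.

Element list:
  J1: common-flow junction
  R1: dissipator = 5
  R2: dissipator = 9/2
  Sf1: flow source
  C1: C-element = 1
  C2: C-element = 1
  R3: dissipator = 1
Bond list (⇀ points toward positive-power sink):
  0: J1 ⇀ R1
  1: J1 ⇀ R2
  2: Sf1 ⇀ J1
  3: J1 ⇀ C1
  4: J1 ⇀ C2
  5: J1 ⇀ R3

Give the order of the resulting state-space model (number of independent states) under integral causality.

β2 stroke at Sf1  (Sf1 fixes flow; stroke at Sf1)
β0 stroke at J1  (J1 flow already set via bond 2)
β1 stroke at J1  (common-f at J1 fixed by 2)
β3 stroke at J1  (1-jn J1 has f-setter on 2)
β4 stroke at J1  (J1 flow already set via bond 2)
β5 stroke at J1  (J1 flow already set via bond 2)

2  (C1, C2 all integral)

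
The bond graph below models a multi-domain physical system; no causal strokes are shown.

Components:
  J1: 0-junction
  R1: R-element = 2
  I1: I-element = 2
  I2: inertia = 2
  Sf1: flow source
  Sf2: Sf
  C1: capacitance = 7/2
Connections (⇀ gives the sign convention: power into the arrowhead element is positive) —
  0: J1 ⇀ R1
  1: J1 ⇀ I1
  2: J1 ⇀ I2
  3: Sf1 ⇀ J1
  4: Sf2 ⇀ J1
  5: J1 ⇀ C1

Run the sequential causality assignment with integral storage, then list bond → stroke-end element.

β3 →Sf1  (source Sf1 imposes f)
β4 →Sf2  (Sf2: flow source, stroke at near end)
β1 →I1  (prefer integral on I1)
β2 →I2  (I2 integral (f out))
β5 →J1  (prefer integral on C1)
β0 →R1  (J1 effort already set via bond 5)

β0 stroke→R1
β1 stroke→I1
β2 stroke→I2
β3 stroke→Sf1
β4 stroke→Sf2
β5 stroke→J1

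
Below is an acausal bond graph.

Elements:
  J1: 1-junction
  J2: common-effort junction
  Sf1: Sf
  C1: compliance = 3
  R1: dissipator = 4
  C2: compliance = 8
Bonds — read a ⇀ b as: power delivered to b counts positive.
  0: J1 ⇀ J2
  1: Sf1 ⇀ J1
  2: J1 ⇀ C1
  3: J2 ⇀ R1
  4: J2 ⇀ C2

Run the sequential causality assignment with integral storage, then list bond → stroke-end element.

#0 stroke at J1
#1 stroke at Sf1
#2 stroke at J1
#3 stroke at R1
#4 stroke at J2

bond 1 |Sf1  (Sf1 fixes flow; stroke at Sf1)
bond 0 |J1  (common-f at J1 fixed by 1)
bond 2 |J1  (common-f at J1 fixed by 1)
bond 4 |J2  (C2: C, integral causality)
bond 3 |R1  (common-e at J2 fixed by 4)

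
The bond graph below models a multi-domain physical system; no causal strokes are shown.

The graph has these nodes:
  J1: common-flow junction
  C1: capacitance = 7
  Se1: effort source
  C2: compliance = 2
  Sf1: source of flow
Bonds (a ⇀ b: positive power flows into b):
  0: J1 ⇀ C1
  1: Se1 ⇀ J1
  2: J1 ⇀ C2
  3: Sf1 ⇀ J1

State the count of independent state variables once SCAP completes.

2  (C1, C2 all integral)

bond 1 |J1  (source Se1 imposes e)
bond 3 |Sf1  (source Sf1 imposes f)
bond 0 |J1  (J1 flow already set via bond 3)
bond 2 |J1  (common-f at J1 fixed by 3)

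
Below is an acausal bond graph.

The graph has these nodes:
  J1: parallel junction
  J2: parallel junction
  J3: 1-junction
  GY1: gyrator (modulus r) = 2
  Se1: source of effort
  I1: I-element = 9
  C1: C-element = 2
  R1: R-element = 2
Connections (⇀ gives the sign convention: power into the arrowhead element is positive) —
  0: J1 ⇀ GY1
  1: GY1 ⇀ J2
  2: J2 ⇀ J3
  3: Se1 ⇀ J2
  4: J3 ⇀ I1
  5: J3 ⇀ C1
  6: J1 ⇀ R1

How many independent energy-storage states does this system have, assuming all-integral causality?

β3 stroke at J2  (Se1: effort source, stroke at far end)
β1 stroke at GY1  (J2: bond 3 brought effort, rest push out)
β2 stroke at J3  (J2 effort already set via bond 3)
β0 stroke at GY1  (through GY1, causality inverts; strokes same side of GY1)
β6 stroke at J1  (J1 needs exactly one e-in)
β4 stroke at I1  (I1 outputs flow p/I1)
β5 stroke at J3  (J3 flow already set via bond 4)

2  (C1, I1 all integral)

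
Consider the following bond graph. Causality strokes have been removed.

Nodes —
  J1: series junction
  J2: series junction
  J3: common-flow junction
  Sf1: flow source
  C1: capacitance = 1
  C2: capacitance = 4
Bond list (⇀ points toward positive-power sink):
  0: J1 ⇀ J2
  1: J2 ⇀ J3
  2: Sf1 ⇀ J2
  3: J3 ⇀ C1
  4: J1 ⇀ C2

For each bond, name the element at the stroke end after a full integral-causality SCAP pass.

#2 stroke→Sf1  (source Sf1 imposes f)
#0 stroke→J2  (common-f at J2 fixed by 2)
#1 stroke→J2  (J2: bond 2 brought flow, rest push out)
#3 stroke→J3  (common-f at J3 fixed by 1)
#4 stroke→J1  (J1: bond 0 brought flow, rest push out)

bond 0 →J2
bond 1 →J2
bond 2 →Sf1
bond 3 →J3
bond 4 →J1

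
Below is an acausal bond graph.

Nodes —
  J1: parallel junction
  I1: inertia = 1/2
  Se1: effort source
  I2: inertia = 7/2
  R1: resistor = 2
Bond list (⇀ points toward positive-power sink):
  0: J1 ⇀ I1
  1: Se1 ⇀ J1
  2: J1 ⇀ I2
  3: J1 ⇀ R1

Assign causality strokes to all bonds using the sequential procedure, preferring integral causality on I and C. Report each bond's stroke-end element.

β1 |J1  (Se1 fixes effort; stroke away)
β0 |I1  (0-jn J1 has e-setter on 1)
β2 |I2  (0-jn J1 has e-setter on 1)
β3 |R1  (0-jn J1 has e-setter on 1)

#0 stroke at I1
#1 stroke at J1
#2 stroke at I2
#3 stroke at R1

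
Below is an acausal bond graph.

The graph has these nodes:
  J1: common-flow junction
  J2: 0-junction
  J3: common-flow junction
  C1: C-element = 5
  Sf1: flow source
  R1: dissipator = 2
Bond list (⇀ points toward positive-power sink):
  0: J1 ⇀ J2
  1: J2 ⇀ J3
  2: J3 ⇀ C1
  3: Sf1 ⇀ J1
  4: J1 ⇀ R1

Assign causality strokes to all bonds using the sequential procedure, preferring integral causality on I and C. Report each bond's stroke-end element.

b3 →Sf1  (Sf1 (Sf) sets flow on bond)
b0 →J1  (common-f at J1 fixed by 3)
b4 →J1  (common-f at J1 fixed by 3)
b1 →J2  (closing 0-jn rule on J2)
b2 →J3  (common-f at J3 fixed by 1)

bond 0 stroke→J1
bond 1 stroke→J2
bond 2 stroke→J3
bond 3 stroke→Sf1
bond 4 stroke→J1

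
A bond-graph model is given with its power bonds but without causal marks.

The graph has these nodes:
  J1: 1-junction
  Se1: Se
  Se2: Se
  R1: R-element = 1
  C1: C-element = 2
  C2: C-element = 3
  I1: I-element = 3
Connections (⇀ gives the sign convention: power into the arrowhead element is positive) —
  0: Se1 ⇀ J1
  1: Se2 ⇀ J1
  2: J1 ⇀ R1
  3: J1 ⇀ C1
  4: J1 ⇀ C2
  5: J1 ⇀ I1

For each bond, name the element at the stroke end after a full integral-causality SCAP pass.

bond 0 stroke at J1
bond 1 stroke at J1
bond 2 stroke at J1
bond 3 stroke at J1
bond 4 stroke at J1
bond 5 stroke at I1

β0 stroke at J1  (Se1 fixes effort; stroke away)
β1 stroke at J1  (Se2: effort source, stroke at far end)
β3 stroke at J1  (C1 integral (e out))
β4 stroke at J1  (C2 outputs effort q/C2)
β5 stroke at I1  (I1 outputs flow p/I1)
β2 stroke at J1  (common-f at J1 fixed by 5)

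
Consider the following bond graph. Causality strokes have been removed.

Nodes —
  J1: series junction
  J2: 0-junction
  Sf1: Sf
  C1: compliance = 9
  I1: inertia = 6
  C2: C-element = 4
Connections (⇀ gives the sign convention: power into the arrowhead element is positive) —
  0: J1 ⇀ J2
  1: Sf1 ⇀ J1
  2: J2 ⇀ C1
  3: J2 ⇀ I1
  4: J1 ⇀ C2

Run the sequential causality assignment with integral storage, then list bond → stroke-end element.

β0 stroke at J1
β1 stroke at Sf1
β2 stroke at J2
β3 stroke at I1
β4 stroke at J1

β1 →Sf1  (source Sf1 imposes f)
β0 →J1  (1-jn J1 has f-setter on 1)
β4 →J1  (1-jn J1 has f-setter on 1)
β2 →J2  (C1 outputs effort q/C1)
β3 →I1  (J2: bond 2 brought effort, rest push out)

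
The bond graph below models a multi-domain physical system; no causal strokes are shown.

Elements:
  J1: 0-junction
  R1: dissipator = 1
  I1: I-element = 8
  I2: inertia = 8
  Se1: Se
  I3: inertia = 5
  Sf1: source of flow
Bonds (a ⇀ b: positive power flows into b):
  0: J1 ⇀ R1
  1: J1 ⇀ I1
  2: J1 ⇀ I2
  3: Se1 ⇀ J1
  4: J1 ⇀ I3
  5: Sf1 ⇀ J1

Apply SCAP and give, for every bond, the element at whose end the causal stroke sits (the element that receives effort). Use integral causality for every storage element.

bond 3 stroke at J1  (source Se1 imposes e)
bond 5 stroke at Sf1  (source Sf1 imposes f)
bond 0 stroke at R1  (J1: bond 3 brought effort, rest push out)
bond 1 stroke at I1  (0-jn J1 has e-setter on 3)
bond 2 stroke at I2  (J1: bond 3 brought effort, rest push out)
bond 4 stroke at I3  (J1: bond 3 brought effort, rest push out)

bond 0 stroke→R1
bond 1 stroke→I1
bond 2 stroke→I2
bond 3 stroke→J1
bond 4 stroke→I3
bond 5 stroke→Sf1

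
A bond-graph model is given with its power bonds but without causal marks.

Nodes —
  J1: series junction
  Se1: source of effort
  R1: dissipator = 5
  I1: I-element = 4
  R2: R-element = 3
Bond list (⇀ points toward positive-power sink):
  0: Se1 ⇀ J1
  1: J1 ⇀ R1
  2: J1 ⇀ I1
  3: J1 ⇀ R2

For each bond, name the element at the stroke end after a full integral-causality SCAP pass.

β0 |J1  (Se1 fixes effort; stroke away)
β2 |I1  (I1 integral (f out))
β1 |J1  (J1: bond 2 brought flow, rest push out)
β3 |J1  (J1: bond 2 brought flow, rest push out)

β0 →J1
β1 →J1
β2 →I1
β3 →J1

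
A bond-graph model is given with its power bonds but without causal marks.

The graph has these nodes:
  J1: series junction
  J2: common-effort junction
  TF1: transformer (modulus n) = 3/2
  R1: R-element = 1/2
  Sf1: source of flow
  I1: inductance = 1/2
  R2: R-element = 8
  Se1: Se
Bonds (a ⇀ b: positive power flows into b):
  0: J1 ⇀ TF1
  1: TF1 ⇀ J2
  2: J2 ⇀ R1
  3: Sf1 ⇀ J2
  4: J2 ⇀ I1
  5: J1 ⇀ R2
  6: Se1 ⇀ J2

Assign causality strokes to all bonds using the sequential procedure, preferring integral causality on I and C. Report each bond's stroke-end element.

b0 stroke→J1
b1 stroke→TF1
b2 stroke→R1
b3 stroke→Sf1
b4 stroke→I1
b5 stroke→R2
b6 stroke→J2

#3 →Sf1  (source Sf1 imposes f)
#6 →J2  (Se1: effort source, stroke at far end)
#1 →TF1  (J2: bond 6 brought effort, rest push out)
#2 →R1  (common-e at J2 fixed by 6)
#4 →I1  (0-jn J2 has e-setter on 6)
#0 →J1  (through TF1, causality passes straight; one stroke at TF1)
#5 →R2  (only one flow-in slot at J1)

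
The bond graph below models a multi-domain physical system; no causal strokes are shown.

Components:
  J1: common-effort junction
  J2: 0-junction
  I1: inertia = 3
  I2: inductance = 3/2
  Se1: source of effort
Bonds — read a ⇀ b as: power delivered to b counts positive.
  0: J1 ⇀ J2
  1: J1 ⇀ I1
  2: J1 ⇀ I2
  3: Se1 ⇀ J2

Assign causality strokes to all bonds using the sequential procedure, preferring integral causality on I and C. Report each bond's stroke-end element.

bond 0 stroke at J1
bond 1 stroke at I1
bond 2 stroke at I2
bond 3 stroke at J2

#3 stroke at J2  (Se1 (Se) sets effort on bond)
#0 stroke at J1  (common-e at J2 fixed by 3)
#1 stroke at I1  (J1 effort already set via bond 0)
#2 stroke at I2  (common-e at J1 fixed by 0)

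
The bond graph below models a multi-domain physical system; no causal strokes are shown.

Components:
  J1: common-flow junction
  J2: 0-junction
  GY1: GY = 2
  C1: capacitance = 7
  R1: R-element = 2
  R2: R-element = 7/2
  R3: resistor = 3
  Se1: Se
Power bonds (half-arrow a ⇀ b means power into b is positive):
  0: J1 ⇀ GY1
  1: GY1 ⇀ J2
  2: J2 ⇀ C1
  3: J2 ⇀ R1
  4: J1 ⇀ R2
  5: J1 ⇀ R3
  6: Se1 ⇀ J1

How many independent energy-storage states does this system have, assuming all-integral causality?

#6 stroke at J1  (Se1: effort source, stroke at far end)
#2 stroke at J2  (C1 outputs effort q/C1)
#1 stroke at GY1  (common-e at J2 fixed by 2)
#3 stroke at R1  (0-jn J2 has e-setter on 2)
#0 stroke at GY1  (GY GY1: same side as bond 1)
#4 stroke at J1  (J1: bond 0 brought flow, rest push out)
#5 stroke at J1  (J1: bond 0 brought flow, rest push out)

1  (C1 all integral)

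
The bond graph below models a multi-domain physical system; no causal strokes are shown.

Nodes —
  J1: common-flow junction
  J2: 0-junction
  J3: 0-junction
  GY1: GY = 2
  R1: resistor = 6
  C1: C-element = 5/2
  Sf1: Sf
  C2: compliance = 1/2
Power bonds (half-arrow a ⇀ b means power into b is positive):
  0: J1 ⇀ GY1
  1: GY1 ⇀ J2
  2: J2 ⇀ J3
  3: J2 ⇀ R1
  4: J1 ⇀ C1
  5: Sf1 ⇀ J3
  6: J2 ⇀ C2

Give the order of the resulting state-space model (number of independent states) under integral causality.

2  (C1, C2 all integral)

b5 stroke at Sf1  (source Sf1 imposes f)
b2 stroke at J3  (only one effort-in slot at J3)
b4 stroke at J1  (C1: C, integral causality)
b0 stroke at GY1  (closing 1-jn rule on J1)
b1 stroke at GY1  (GY1: gyrator matches bond 0)
b6 stroke at J2  (C2 outputs effort q/C2)
b3 stroke at R1  (J2: bond 6 brought effort, rest push out)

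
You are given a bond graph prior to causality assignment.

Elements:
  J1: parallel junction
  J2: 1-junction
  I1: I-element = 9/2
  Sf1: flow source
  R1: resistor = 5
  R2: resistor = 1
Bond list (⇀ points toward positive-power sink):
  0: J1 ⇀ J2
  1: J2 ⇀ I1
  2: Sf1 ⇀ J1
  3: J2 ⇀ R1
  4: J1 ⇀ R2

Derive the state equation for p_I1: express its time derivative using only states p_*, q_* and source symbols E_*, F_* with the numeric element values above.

dp_I1/dt = F_Sf1 - 4*p_I1/3

β2 |Sf1  (Sf1 fixes flow; stroke at Sf1)
β1 |I1  (I1 integral (f out))
β0 |J2  (J2 flow already set via bond 1)
β3 |J2  (J2 flow already set via bond 1)
β4 |J1  (J1 needs exactly one e-in)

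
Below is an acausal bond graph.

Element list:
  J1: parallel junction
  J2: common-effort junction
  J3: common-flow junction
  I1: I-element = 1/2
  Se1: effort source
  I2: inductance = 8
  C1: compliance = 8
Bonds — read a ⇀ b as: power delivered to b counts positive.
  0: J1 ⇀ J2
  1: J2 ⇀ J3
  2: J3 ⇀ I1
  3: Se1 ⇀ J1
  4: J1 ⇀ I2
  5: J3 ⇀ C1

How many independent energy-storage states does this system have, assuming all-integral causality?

3  (C1, I1, I2 all integral)

#3 stroke→J1  (source Se1 imposes e)
#0 stroke→J2  (common-e at J1 fixed by 3)
#4 stroke→I2  (J1 effort already set via bond 3)
#1 stroke→J3  (J2 effort already set via bond 0)
#2 stroke→I1  (I1 integral (f out))
#5 stroke→J3  (1-jn J3 has f-setter on 2)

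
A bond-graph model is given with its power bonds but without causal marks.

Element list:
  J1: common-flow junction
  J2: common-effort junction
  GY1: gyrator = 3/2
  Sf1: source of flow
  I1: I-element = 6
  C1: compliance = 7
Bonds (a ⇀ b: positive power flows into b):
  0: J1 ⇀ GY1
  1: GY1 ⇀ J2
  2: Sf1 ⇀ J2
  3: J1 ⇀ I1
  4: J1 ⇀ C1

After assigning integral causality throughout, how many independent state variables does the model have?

2  (C1, I1 all integral)

β2 stroke at Sf1  (Sf1 fixes flow; stroke at Sf1)
β1 stroke at J2  (only one effort-in slot at J2)
β0 stroke at J1  (through GY1, causality inverts; strokes same side of GY1)
β3 stroke at I1  (prefer integral on I1)
β4 stroke at J1  (1-jn J1 has f-setter on 3)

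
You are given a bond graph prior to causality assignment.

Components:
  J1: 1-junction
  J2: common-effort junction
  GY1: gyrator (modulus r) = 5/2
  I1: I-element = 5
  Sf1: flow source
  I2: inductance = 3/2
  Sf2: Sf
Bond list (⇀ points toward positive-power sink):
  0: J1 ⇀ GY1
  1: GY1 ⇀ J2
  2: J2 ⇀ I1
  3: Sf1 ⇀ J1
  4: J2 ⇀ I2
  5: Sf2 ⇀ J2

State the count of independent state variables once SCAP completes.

β3 stroke→Sf1  (Sf1 fixes flow; stroke at Sf1)
β5 stroke→Sf2  (source Sf2 imposes f)
β0 stroke→J1  (J1: bond 3 brought flow, rest push out)
β1 stroke→J2  (GY1: gyrator matches bond 0)
β2 stroke→I1  (0-jn J2 has e-setter on 1)
β4 stroke→I2  (J2: bond 1 brought effort, rest push out)

2  (I1, I2 all integral)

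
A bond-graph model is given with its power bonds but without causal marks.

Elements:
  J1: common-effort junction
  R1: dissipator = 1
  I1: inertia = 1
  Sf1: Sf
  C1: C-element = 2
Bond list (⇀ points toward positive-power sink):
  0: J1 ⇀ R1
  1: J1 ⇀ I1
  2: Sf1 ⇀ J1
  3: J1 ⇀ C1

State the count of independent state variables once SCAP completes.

2  (C1, I1 all integral)

bond 2 →Sf1  (Sf1 (Sf) sets flow on bond)
bond 1 →I1  (I1: I, integral causality)
bond 3 →J1  (C1 outputs effort q/C1)
bond 0 →R1  (J1: bond 3 brought effort, rest push out)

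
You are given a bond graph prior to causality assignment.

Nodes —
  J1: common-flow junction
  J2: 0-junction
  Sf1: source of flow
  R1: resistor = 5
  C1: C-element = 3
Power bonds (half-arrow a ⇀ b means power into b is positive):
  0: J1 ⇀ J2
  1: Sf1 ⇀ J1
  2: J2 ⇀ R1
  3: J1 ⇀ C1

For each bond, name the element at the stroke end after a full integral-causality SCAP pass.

bond 0 stroke→J1
bond 1 stroke→Sf1
bond 2 stroke→J2
bond 3 stroke→J1

b1 |Sf1  (source Sf1 imposes f)
b0 |J1  (1-jn J1 has f-setter on 1)
b3 |J1  (1-jn J1 has f-setter on 1)
b2 |J2  (J2: last free bond brings effort in)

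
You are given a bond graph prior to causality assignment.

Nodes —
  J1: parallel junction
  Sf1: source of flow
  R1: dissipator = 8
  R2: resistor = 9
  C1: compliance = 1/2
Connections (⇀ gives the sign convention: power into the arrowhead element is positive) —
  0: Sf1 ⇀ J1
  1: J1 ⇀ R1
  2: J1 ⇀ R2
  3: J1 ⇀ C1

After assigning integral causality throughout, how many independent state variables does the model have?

1  (C1 all integral)

#0 stroke→Sf1  (source Sf1 imposes f)
#3 stroke→J1  (C1 outputs effort q/C1)
#1 stroke→R1  (J1: bond 3 brought effort, rest push out)
#2 stroke→R2  (J1 effort already set via bond 3)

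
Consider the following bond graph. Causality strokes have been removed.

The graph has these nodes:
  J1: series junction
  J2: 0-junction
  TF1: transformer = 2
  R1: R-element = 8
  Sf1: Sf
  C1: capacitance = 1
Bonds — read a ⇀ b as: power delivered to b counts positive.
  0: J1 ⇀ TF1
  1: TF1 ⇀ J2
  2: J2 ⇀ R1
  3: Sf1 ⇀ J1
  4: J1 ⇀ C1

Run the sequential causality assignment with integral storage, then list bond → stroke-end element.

bond 0 stroke at J1
bond 1 stroke at TF1
bond 2 stroke at J2
bond 3 stroke at Sf1
bond 4 stroke at J1

b3 |Sf1  (source Sf1 imposes f)
b0 |J1  (1-jn J1 has f-setter on 3)
b4 |J1  (common-f at J1 fixed by 3)
b1 |TF1  (TF TF1: opposite of bond 0)
b2 |J2  (J2: last free bond brings effort in)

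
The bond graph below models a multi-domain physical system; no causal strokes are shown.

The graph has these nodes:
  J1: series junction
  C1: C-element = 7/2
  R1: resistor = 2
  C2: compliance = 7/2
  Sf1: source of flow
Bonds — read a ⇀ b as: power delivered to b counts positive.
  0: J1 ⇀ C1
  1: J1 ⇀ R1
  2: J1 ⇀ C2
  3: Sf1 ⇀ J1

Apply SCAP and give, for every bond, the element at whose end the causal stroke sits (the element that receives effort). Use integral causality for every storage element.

bond 0 |J1
bond 1 |J1
bond 2 |J1
bond 3 |Sf1

β3 stroke at Sf1  (Sf1: flow source, stroke at near end)
β0 stroke at J1  (1-jn J1 has f-setter on 3)
β1 stroke at J1  (J1: bond 3 brought flow, rest push out)
β2 stroke at J1  (common-f at J1 fixed by 3)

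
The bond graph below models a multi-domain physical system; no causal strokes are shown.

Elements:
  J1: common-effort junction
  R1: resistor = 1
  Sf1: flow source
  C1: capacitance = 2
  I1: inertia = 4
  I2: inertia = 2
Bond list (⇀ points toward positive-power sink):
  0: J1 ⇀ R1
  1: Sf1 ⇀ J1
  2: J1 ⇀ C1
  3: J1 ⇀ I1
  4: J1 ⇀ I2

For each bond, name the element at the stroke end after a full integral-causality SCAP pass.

b1 stroke→Sf1  (source Sf1 imposes f)
b2 stroke→J1  (prefer integral on C1)
b0 stroke→R1  (0-jn J1 has e-setter on 2)
b3 stroke→I1  (J1 effort already set via bond 2)
b4 stroke→I2  (J1 effort already set via bond 2)

β0 stroke→R1
β1 stroke→Sf1
β2 stroke→J1
β3 stroke→I1
β4 stroke→I2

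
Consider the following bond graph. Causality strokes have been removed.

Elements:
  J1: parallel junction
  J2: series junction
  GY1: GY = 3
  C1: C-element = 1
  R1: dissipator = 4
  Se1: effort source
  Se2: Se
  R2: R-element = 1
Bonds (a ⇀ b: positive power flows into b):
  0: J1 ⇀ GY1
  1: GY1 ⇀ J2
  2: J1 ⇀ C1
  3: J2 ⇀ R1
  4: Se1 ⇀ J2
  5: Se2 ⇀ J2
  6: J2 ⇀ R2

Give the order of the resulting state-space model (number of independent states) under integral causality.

1  (C1 all integral)

b4 →J2  (Se1 (Se) sets effort on bond)
b5 →J2  (Se2: effort source, stroke at far end)
b2 →J1  (C1 integral (e out))
b0 →GY1  (common-e at J1 fixed by 2)
b1 →GY1  (through GY1, causality inverts; strokes same side of GY1)
b3 →J2  (common-f at J2 fixed by 1)
b6 →J2  (1-jn J2 has f-setter on 1)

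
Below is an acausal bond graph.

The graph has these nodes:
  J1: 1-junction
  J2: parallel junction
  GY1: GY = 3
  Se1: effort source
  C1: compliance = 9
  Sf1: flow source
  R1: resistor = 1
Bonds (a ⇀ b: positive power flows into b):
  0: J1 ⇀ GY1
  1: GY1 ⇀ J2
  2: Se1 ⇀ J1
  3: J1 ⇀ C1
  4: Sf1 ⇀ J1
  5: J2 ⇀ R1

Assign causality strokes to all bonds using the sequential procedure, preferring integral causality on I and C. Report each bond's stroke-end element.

β0 →J1
β1 →J2
β2 →J1
β3 →J1
β4 →Sf1
β5 →R1

b2 stroke at J1  (source Se1 imposes e)
b4 stroke at Sf1  (Sf1 (Sf) sets flow on bond)
b0 stroke at J1  (J1: bond 4 brought flow, rest push out)
b3 stroke at J1  (J1 flow already set via bond 4)
b1 stroke at J2  (GY1 both-in/both-out from 0)
b5 stroke at R1  (0-jn J2 has e-setter on 1)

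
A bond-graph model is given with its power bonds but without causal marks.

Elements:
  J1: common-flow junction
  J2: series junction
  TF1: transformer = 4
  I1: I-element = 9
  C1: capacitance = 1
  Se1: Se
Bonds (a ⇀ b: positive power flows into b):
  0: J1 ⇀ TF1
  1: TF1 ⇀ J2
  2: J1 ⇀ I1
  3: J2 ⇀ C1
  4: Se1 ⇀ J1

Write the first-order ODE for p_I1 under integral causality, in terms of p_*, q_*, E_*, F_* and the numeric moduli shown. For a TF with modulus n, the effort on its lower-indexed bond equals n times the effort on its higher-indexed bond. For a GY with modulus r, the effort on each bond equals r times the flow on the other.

dp_I1/dt = E_Se1 - 4*q_C1

#4 →J1  (Se1: effort source, stroke at far end)
#2 →I1  (prefer integral on I1)
#0 →J1  (J1: bond 2 brought flow, rest push out)
#1 →TF1  (through TF1, causality passes straight; one stroke at TF1)
#3 →J2  (1-jn J2 has f-setter on 1)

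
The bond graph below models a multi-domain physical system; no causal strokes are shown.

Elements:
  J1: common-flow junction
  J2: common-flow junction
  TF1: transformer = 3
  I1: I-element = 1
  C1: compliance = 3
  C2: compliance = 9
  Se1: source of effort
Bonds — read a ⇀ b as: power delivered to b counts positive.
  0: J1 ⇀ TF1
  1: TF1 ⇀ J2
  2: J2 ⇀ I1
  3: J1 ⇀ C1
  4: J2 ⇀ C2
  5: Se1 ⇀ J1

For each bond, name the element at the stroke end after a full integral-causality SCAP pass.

β0 |TF1
β1 |J2
β2 |I1
β3 |J1
β4 |J2
β5 |J1

b5 stroke→J1  (source Se1 imposes e)
b2 stroke→I1  (I1 integral (f out))
b1 stroke→J2  (J2 flow already set via bond 2)
b4 stroke→J2  (1-jn J2 has f-setter on 2)
b0 stroke→TF1  (through TF1, causality passes straight; one stroke at TF1)
b3 stroke→J1  (J1 flow already set via bond 0)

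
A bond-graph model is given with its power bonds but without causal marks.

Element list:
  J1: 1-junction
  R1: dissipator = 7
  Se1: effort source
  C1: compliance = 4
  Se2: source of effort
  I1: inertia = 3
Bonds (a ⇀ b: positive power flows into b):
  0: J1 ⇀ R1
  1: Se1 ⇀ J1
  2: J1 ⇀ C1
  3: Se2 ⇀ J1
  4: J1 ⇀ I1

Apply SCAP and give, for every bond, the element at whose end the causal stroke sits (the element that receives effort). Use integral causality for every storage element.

β0 →J1
β1 →J1
β2 →J1
β3 →J1
β4 →I1

#1 stroke→J1  (source Se1 imposes e)
#3 stroke→J1  (source Se2 imposes e)
#2 stroke→J1  (C1: C, integral causality)
#4 stroke→I1  (I1 outputs flow p/I1)
#0 stroke→J1  (1-jn J1 has f-setter on 4)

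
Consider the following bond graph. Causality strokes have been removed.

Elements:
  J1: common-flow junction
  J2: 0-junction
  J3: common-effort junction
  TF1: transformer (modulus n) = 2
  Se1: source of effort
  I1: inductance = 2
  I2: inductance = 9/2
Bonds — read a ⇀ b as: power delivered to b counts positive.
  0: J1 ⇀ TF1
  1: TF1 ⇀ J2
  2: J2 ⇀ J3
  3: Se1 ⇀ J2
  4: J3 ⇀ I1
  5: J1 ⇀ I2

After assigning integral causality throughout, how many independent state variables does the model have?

#3 stroke→J2  (Se1: effort source, stroke at far end)
#1 stroke→TF1  (J2 effort already set via bond 3)
#2 stroke→J3  (0-jn J2 has e-setter on 3)
#4 stroke→I1  (common-e at J3 fixed by 2)
#0 stroke→J1  (through TF1, causality passes straight; one stroke at TF1)
#5 stroke→I2  (only one flow-in slot at J1)

2  (I1, I2 all integral)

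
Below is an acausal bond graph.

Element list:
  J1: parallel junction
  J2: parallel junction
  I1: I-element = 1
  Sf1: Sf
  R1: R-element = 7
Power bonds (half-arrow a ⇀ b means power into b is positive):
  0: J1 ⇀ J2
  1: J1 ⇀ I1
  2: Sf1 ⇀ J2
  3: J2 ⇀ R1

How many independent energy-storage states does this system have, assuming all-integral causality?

1  (I1 all integral)

b2 →Sf1  (Sf1 fixes flow; stroke at Sf1)
b1 →I1  (prefer integral on I1)
b0 →J1  (only one effort-in slot at J1)
b3 →J2  (only one effort-in slot at J2)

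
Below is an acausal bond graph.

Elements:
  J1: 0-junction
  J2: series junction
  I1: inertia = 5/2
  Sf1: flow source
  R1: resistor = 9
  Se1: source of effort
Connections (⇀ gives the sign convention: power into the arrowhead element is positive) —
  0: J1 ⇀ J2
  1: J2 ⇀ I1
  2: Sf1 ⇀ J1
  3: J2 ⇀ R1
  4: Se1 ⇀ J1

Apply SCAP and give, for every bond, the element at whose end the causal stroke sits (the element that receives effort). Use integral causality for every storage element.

bond 2 stroke→Sf1  (Sf1 fixes flow; stroke at Sf1)
bond 4 stroke→J1  (source Se1 imposes e)
bond 0 stroke→J2  (0-jn J1 has e-setter on 4)
bond 1 stroke→I1  (prefer integral on I1)
bond 3 stroke→J2  (1-jn J2 has f-setter on 1)

b0 →J2
b1 →I1
b2 →Sf1
b3 →J2
b4 →J1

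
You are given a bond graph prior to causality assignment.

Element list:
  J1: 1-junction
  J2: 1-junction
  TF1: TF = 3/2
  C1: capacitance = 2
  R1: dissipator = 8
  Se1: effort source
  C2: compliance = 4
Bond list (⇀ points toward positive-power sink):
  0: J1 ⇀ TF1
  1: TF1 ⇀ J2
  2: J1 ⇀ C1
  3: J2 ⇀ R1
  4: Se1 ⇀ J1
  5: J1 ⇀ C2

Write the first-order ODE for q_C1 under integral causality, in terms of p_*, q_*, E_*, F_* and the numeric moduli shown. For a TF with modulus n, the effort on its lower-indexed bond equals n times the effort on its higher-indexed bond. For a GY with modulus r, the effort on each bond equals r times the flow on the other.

dq_C1/dt = E_Se1/18 - q_C1/36 - q_C2/72

β4 stroke at J1  (Se1 fixes effort; stroke away)
β2 stroke at J1  (C1 outputs effort q/C1)
β5 stroke at J1  (C2 outputs effort q/C2)
β0 stroke at TF1  (closing 1-jn rule on J1)
β1 stroke at J2  (TF1 one-in-one-out from 0)
β3 stroke at R1  (J2 needs exactly one f-in)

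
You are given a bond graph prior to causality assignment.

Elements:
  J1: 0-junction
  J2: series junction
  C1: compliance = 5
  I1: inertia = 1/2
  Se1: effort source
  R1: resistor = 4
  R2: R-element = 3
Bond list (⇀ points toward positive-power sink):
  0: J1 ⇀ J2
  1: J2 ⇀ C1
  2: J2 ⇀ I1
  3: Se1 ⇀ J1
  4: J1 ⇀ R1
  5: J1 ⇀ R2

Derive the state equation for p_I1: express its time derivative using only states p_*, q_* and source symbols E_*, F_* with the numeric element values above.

bond 3 →J1  (Se1 (Se) sets effort on bond)
bond 0 →J2  (0-jn J1 has e-setter on 3)
bond 4 →R1  (0-jn J1 has e-setter on 3)
bond 5 →R2  (J1: bond 3 brought effort, rest push out)
bond 1 →J2  (C1 outputs effort q/C1)
bond 2 →I1  (J2: last free bond brings flow in)

dp_I1/dt = E_Se1 - q_C1/5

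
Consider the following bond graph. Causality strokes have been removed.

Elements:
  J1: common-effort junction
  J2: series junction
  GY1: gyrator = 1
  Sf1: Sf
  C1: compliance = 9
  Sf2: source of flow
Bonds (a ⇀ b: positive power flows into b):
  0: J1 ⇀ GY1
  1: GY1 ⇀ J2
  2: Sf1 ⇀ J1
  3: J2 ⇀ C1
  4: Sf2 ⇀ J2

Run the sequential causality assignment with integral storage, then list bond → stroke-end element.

β0 →J1
β1 →J2
β2 →Sf1
β3 →J2
β4 →Sf2

b2 stroke at Sf1  (Sf1 fixes flow; stroke at Sf1)
b4 stroke at Sf2  (Sf2: flow source, stroke at near end)
b0 stroke at J1  (closing 0-jn rule on J1)
b1 stroke at J2  (1-jn J2 has f-setter on 4)
b3 stroke at J2  (J2 flow already set via bond 4)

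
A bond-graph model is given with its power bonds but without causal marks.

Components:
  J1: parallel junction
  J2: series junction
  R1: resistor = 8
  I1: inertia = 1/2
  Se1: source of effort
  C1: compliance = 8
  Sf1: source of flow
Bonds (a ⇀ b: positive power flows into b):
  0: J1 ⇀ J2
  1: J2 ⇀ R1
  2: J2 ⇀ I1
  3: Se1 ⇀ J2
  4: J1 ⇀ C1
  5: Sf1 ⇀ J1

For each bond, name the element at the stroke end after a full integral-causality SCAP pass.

b3 →J2  (Se1 (Se) sets effort on bond)
b5 →Sf1  (Sf1 (Sf) sets flow on bond)
b2 →I1  (prefer integral on I1)
b0 →J2  (J2: bond 2 brought flow, rest push out)
b1 →J2  (J2: bond 2 brought flow, rest push out)
b4 →J1  (closing 0-jn rule on J1)

β0 →J2
β1 →J2
β2 →I1
β3 →J2
β4 →J1
β5 →Sf1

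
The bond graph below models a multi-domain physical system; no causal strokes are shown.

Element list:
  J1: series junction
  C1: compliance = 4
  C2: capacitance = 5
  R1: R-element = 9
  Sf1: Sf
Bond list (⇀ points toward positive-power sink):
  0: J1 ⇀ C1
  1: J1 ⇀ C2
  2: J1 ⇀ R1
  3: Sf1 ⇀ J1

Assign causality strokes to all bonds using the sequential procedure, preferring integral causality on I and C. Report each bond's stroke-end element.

bond 3 stroke→Sf1  (Sf1: flow source, stroke at near end)
bond 0 stroke→J1  (J1: bond 3 brought flow, rest push out)
bond 1 stroke→J1  (J1 flow already set via bond 3)
bond 2 stroke→J1  (J1: bond 3 brought flow, rest push out)

β0 stroke→J1
β1 stroke→J1
β2 stroke→J1
β3 stroke→Sf1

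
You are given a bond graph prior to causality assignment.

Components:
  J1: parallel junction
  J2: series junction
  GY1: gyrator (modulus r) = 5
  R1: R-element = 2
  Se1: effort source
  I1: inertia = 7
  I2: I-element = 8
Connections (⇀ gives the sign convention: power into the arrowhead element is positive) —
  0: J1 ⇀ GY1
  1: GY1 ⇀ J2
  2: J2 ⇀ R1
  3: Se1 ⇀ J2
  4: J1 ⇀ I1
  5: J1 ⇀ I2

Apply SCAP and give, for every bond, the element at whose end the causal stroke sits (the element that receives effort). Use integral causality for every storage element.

b0 stroke→J1
b1 stroke→J2
b2 stroke→R1
b3 stroke→J2
b4 stroke→I1
b5 stroke→I2

b3 →J2  (source Se1 imposes e)
b4 →I1  (I1 integral (f out))
b5 →I2  (I2 integral (f out))
b0 →J1  (J1 needs exactly one e-in)
b1 →J2  (GY1: gyrator matches bond 0)
b2 →R1  (J2: last free bond brings flow in)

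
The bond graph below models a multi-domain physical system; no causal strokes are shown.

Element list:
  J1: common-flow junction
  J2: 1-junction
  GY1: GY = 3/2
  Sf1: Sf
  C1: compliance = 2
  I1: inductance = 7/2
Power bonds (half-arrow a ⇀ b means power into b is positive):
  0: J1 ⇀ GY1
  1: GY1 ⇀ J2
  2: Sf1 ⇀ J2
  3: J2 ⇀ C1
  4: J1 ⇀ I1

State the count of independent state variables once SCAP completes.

2  (C1, I1 all integral)

bond 2 stroke→Sf1  (Sf1: flow source, stroke at near end)
bond 1 stroke→J2  (J2: bond 2 brought flow, rest push out)
bond 3 stroke→J2  (J2: bond 2 brought flow, rest push out)
bond 0 stroke→J1  (GY1: gyrator matches bond 1)
bond 4 stroke→I1  (J1: last free bond brings flow in)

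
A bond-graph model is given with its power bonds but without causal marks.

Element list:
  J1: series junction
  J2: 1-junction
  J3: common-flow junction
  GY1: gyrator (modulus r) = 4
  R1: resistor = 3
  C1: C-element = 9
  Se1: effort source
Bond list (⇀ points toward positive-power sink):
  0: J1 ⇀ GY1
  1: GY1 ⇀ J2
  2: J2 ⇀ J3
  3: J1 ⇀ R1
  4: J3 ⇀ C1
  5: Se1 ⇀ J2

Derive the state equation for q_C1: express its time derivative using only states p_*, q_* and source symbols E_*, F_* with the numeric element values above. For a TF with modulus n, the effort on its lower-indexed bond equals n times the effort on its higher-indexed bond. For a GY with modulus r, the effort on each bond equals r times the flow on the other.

dq_C1/dt = 3*E_Se1/16 - q_C1/48

bond 5 stroke at J2  (Se1 (Se) sets effort on bond)
bond 4 stroke at J3  (prefer integral on C1)
bond 2 stroke at J2  (J3 needs exactly one f-in)
bond 1 stroke at GY1  (closing 1-jn rule on J2)
bond 0 stroke at GY1  (GY1 both-in/both-out from 1)
bond 3 stroke at J1  (1-jn J1 has f-setter on 0)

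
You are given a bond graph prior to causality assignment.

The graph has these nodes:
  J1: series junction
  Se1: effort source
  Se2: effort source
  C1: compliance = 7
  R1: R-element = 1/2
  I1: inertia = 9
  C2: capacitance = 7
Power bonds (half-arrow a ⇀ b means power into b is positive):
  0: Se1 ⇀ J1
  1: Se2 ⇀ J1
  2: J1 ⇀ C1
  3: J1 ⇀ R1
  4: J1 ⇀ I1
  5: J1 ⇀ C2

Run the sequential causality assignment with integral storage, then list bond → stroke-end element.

bond 0 |J1  (source Se1 imposes e)
bond 1 |J1  (Se2: effort source, stroke at far end)
bond 2 |J1  (prefer integral on C1)
bond 4 |I1  (prefer integral on I1)
bond 3 |J1  (1-jn J1 has f-setter on 4)
bond 5 |J1  (J1: bond 4 brought flow, rest push out)

β0 stroke→J1
β1 stroke→J1
β2 stroke→J1
β3 stroke→J1
β4 stroke→I1
β5 stroke→J1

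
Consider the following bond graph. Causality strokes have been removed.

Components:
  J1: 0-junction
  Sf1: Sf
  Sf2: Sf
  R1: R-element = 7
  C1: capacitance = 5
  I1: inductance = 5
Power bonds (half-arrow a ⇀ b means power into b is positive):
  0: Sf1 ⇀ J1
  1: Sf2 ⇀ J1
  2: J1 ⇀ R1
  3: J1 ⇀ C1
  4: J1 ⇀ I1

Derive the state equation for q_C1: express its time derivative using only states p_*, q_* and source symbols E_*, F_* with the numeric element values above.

dq_C1/dt = F_Sf1 + F_Sf2 - p_I1/5 - q_C1/35

β0 |Sf1  (Sf1 fixes flow; stroke at Sf1)
β1 |Sf2  (source Sf2 imposes f)
β3 |J1  (prefer integral on C1)
β2 |R1  (J1 effort already set via bond 3)
β4 |I1  (J1 effort already set via bond 3)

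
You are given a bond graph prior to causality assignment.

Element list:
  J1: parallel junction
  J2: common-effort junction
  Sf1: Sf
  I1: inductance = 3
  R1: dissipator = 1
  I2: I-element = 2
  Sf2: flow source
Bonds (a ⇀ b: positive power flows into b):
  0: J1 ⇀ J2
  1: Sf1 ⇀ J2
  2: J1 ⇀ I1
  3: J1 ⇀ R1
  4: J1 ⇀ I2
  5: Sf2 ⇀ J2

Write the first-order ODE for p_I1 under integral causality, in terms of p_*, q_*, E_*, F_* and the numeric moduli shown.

dp_I1/dt = F_Sf1 + F_Sf2 - p_I1/3 - p_I2/2

β1 |Sf1  (Sf1: flow source, stroke at near end)
β5 |Sf2  (Sf2: flow source, stroke at near end)
β0 |J2  (J2 needs exactly one e-in)
β2 |I1  (prefer integral on I1)
β4 |I2  (prefer integral on I2)
β3 |J1  (closing 0-jn rule on J1)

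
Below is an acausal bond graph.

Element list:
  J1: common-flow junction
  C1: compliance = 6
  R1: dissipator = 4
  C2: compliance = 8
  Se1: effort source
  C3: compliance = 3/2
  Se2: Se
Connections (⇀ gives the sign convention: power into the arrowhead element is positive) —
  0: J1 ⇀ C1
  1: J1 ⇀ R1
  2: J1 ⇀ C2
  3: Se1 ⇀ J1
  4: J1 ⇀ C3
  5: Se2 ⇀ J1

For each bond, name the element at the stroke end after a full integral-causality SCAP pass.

bond 3 →J1  (Se1: effort source, stroke at far end)
bond 5 →J1  (Se2 fixes effort; stroke away)
bond 0 →J1  (prefer integral on C1)
bond 2 →J1  (C2 outputs effort q/C2)
bond 4 →J1  (C3 integral (e out))
bond 1 →R1  (J1: last free bond brings flow in)

bond 0 stroke→J1
bond 1 stroke→R1
bond 2 stroke→J1
bond 3 stroke→J1
bond 4 stroke→J1
bond 5 stroke→J1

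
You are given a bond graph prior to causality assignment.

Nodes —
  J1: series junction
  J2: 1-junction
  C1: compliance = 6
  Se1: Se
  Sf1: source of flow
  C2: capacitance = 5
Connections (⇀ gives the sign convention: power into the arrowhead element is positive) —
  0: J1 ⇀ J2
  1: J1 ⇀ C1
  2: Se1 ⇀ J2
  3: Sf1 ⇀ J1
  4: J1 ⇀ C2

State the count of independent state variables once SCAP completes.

β2 stroke at J2  (Se1 fixes effort; stroke away)
β3 stroke at Sf1  (source Sf1 imposes f)
β0 stroke at J1  (J1: bond 3 brought flow, rest push out)
β1 stroke at J1  (1-jn J1 has f-setter on 3)
β4 stroke at J1  (J1: bond 3 brought flow, rest push out)

2  (C1, C2 all integral)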